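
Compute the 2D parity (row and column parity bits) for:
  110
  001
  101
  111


Row parities: 0101
Column parities: 101

Row P: 0101, Col P: 101, Corner: 0


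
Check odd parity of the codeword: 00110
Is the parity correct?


Number of 1s: 2

No, parity error (2 ones)


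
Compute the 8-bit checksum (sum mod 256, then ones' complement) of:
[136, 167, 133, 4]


Sum = 440 mod 256 = 184
Complement = 71

71


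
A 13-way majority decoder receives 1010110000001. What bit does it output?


Ones: 5 out of 13
Threshold: 7

0 (5/13 voted 1)


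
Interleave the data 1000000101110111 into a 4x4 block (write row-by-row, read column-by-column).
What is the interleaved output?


Matrix:
  1000
  0001
  0111
  0111
Read columns: 1000001100110111

1000001100110111


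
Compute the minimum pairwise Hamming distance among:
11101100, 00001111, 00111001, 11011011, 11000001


Comparing all pairs, minimum distance: 3
Can detect 2 errors, correct 1 errors

3


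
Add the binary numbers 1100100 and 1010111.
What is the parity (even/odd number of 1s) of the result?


1100100 = 100
1010111 = 87
Sum = 187 = 10111011
1s count = 6

even parity (6 ones in 10111011)


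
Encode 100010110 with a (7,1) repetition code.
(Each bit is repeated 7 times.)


Each bit -> 7 copies

111111100000000000000000000011111110000000111111111111110000000


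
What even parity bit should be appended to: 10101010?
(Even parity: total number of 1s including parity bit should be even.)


Number of 1s in data: 4
Parity bit: 0

0


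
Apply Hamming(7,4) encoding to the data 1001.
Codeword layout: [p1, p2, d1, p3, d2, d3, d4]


Parity bits: p1=0, p2=0, p3=1

0011001


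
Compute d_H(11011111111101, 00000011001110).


XOR: 11011100110011
Count of 1s: 9

9


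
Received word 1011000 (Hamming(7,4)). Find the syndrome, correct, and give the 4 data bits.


Syndrome = 6: error at position 6

Data: 1010 (corrected bit 6)


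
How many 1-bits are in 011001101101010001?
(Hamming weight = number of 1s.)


Counting 1s in 011001101101010001

9


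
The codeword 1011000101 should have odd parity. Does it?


Number of 1s: 5

Yes, parity is correct (5 ones)


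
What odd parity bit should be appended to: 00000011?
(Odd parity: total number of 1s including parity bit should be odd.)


Number of 1s in data: 2
Parity bit: 1

1


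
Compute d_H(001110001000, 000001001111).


XOR: 001111000111
Count of 1s: 7

7


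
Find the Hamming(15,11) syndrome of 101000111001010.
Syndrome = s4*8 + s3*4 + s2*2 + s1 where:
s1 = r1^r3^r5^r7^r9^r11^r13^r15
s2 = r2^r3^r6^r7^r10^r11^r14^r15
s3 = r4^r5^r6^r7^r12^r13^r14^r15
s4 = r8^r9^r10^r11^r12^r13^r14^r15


s1=0, s2=1, s3=1, s4=0

Syndrome = 6 (error at position 6)


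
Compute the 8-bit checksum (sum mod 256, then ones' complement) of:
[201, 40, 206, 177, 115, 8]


Sum = 747 mod 256 = 235
Complement = 20

20


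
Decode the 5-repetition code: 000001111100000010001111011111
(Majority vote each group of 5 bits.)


Groups: 00000, 11111, 00000, 01000, 11110, 11111
Majority votes: 010011

010011


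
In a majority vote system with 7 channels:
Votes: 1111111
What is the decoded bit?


Ones: 7 out of 7
Threshold: 4

1 (7/7 voted 1)


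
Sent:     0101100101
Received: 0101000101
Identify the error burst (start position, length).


XOR: 0000100000

Burst at position 4, length 1


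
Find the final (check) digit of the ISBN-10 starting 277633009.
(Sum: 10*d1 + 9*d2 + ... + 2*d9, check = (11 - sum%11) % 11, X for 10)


Weighted sum: 232
232 mod 11 = 1

Check digit: X


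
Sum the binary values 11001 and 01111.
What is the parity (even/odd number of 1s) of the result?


11001 = 25
01111 = 15
Sum = 40 = 101000
1s count = 2

even parity (2 ones in 101000)


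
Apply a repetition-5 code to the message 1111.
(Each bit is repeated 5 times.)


Each bit -> 5 copies

11111111111111111111


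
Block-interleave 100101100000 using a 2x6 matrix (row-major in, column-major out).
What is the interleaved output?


Matrix:
  100101
  100000
Read columns: 110000100010

110000100010


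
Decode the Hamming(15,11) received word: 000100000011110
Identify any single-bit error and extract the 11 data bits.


Syndrome = 0: no error detected

Data: 00000011110 (no errors)


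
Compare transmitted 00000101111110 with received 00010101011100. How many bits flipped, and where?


XOR: 00010000100010

3 error(s) at position(s): 3, 8, 12


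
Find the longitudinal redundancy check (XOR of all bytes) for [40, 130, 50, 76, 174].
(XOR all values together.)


XOR chain: 40 ^ 130 ^ 50 ^ 76 ^ 174 = 122

122


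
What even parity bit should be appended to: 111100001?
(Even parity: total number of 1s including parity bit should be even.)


Number of 1s in data: 5
Parity bit: 1

1


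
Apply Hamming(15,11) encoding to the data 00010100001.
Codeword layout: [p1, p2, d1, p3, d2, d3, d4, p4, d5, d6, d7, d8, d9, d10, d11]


Parity bits: p1=0, p2=1, p3=0, p4=0

010000100100001


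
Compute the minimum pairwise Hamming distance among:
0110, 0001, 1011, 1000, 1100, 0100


Comparing all pairs, minimum distance: 1
Can detect 0 errors, correct 0 errors

1


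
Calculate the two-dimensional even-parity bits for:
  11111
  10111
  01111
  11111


Row parities: 1001
Column parities: 11000

Row P: 1001, Col P: 11000, Corner: 0


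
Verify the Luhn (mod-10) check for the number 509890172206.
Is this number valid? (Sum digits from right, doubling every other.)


Luhn sum = 48
48 mod 10 = 8

Invalid (Luhn sum mod 10 = 8)


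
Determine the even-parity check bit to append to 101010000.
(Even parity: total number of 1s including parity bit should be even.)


Number of 1s in data: 3
Parity bit: 1

1


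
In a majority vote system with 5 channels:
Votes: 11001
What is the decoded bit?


Ones: 3 out of 5
Threshold: 3

1 (3/5 voted 1)


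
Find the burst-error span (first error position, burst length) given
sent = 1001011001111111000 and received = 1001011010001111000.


XOR: 0000000011110000000

Burst at position 8, length 4


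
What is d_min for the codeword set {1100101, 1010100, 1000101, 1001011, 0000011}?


Comparing all pairs, minimum distance: 1
Can detect 0 errors, correct 0 errors

1


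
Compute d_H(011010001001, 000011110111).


XOR: 011001111110
Count of 1s: 8

8


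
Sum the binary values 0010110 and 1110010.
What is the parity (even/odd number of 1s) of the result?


0010110 = 22
1110010 = 114
Sum = 136 = 10001000
1s count = 2

even parity (2 ones in 10001000)


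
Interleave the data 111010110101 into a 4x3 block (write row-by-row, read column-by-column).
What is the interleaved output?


Matrix:
  111
  010
  110
  101
Read columns: 101111101001

101111101001


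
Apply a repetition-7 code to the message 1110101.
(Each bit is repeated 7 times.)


Each bit -> 7 copies

1111111111111111111110000000111111100000001111111


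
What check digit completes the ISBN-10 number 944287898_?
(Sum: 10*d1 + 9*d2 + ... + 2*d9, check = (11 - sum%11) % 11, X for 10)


Weighted sum: 330
330 mod 11 = 0

Check digit: 0


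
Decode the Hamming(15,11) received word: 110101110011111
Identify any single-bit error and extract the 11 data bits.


Syndrome = 5: error at position 5

Data: 01110011111 (corrected bit 5)


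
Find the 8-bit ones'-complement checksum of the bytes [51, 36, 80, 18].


Sum = 185 mod 256 = 185
Complement = 70

70


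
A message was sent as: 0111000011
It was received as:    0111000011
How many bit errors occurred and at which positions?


XOR: 0000000000

0 errors (received matches sent)


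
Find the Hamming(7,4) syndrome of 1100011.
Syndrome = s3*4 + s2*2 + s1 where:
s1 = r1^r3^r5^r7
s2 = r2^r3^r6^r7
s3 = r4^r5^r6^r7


s1=0, s2=1, s3=0

Syndrome = 2 (error at position 2)


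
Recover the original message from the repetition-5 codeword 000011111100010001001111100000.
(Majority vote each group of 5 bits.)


Groups: 00001, 11111, 00010, 00100, 11111, 00000
Majority votes: 010010

010010


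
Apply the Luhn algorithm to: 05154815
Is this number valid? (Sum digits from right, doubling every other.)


Luhn sum = 35
35 mod 10 = 5

Invalid (Luhn sum mod 10 = 5)


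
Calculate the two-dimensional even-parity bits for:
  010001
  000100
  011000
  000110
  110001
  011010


Row parities: 010011
Column parities: 100000

Row P: 010011, Col P: 100000, Corner: 1


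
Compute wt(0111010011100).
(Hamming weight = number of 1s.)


Counting 1s in 0111010011100

7


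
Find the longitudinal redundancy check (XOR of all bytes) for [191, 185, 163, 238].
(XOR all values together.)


XOR chain: 191 ^ 185 ^ 163 ^ 238 = 75

75


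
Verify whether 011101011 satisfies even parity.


Number of 1s: 6

Yes, parity is correct (6 ones)


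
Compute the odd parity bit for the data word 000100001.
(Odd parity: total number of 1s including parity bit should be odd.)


Number of 1s in data: 2
Parity bit: 1

1


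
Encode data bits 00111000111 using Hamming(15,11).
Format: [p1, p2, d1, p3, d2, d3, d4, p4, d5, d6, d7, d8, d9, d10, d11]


Parity bits: p1=0, p2=0, p3=1, p4=0

000101101000111


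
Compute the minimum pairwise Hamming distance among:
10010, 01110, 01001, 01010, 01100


Comparing all pairs, minimum distance: 1
Can detect 0 errors, correct 0 errors

1


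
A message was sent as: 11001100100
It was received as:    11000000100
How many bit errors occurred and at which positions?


XOR: 00001100000

2 error(s) at position(s): 4, 5


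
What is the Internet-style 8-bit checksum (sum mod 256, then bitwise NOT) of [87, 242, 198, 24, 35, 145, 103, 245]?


Sum = 1079 mod 256 = 55
Complement = 200

200


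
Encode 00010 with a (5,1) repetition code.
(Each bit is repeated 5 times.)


Each bit -> 5 copies

0000000000000001111100000


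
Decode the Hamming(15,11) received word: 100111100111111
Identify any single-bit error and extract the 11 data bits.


Syndrome = 0: no error detected

Data: 01110111111 (no errors)


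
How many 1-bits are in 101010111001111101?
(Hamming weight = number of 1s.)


Counting 1s in 101010111001111101

12


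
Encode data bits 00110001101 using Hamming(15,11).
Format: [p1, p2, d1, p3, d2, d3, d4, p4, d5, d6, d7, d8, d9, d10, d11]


Parity bits: p1=1, p2=1, p3=1, p4=1

110101110001101


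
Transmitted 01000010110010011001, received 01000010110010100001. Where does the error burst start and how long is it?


XOR: 00000000000000111000

Burst at position 14, length 3


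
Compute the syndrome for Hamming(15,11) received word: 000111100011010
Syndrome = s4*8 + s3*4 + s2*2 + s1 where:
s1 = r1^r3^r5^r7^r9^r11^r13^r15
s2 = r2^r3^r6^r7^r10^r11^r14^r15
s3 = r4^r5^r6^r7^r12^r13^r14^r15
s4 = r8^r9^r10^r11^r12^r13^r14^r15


s1=1, s2=0, s3=0, s4=1

Syndrome = 9 (error at position 9)


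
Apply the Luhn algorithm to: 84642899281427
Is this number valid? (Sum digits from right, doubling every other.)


Luhn sum = 77
77 mod 10 = 7

Invalid (Luhn sum mod 10 = 7)


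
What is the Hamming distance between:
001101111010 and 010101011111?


XOR: 011000100101
Count of 1s: 5

5


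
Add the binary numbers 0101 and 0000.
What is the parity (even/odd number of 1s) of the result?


0101 = 5
0000 = 0
Sum = 5 = 101
1s count = 2

even parity (2 ones in 101)


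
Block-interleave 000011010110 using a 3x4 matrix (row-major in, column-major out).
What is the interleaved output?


Matrix:
  0000
  1101
  0110
Read columns: 010011001010

010011001010


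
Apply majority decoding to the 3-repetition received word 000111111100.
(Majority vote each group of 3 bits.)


Groups: 000, 111, 111, 100
Majority votes: 0110

0110


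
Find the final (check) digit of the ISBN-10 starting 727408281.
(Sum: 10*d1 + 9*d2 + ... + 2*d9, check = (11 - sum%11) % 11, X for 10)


Weighted sum: 246
246 mod 11 = 4

Check digit: 7


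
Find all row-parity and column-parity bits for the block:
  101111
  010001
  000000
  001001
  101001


Row parities: 10001
Column parities: 011110

Row P: 10001, Col P: 011110, Corner: 0


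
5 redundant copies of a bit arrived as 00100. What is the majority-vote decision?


Ones: 1 out of 5
Threshold: 3

0 (1/5 voted 1)


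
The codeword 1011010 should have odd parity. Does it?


Number of 1s: 4

No, parity error (4 ones)


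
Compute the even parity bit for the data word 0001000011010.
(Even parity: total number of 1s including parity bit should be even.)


Number of 1s in data: 4
Parity bit: 0

0


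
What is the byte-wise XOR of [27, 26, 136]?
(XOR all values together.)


XOR chain: 27 ^ 26 ^ 136 = 137

137


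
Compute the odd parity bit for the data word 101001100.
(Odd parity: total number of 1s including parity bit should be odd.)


Number of 1s in data: 4
Parity bit: 1

1


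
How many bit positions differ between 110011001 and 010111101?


XOR: 100100100
Count of 1s: 3

3


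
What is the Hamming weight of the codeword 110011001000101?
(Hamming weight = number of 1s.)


Counting 1s in 110011001000101

7


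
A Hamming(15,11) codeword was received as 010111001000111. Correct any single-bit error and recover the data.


Syndrome = 0: no error detected

Data: 01101000111 (no errors)


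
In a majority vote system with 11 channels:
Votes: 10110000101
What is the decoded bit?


Ones: 5 out of 11
Threshold: 6

0 (5/11 voted 1)


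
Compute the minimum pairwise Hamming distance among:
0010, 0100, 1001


Comparing all pairs, minimum distance: 2
Can detect 1 errors, correct 0 errors

2


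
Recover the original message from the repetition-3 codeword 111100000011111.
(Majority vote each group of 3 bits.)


Groups: 111, 100, 000, 011, 111
Majority votes: 10011

10011


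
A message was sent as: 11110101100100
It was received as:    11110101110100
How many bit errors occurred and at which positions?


XOR: 00000000010000

1 error(s) at position(s): 9


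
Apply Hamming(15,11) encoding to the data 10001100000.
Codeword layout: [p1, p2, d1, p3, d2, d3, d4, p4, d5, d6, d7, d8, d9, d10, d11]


Parity bits: p1=0, p2=0, p3=0, p4=0

001000001100000


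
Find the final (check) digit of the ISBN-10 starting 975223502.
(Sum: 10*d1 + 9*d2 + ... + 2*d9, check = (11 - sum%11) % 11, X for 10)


Weighted sum: 258
258 mod 11 = 5

Check digit: 6


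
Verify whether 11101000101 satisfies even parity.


Number of 1s: 6

Yes, parity is correct (6 ones)


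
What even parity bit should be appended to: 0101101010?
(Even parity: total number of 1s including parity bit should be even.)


Number of 1s in data: 5
Parity bit: 1

1


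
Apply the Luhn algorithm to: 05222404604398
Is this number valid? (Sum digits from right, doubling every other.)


Luhn sum = 54
54 mod 10 = 4

Invalid (Luhn sum mod 10 = 4)


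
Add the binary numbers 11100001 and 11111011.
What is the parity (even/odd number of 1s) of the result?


11100001 = 225
11111011 = 251
Sum = 476 = 111011100
1s count = 6

even parity (6 ones in 111011100)


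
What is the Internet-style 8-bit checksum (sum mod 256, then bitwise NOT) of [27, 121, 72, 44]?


Sum = 264 mod 256 = 8
Complement = 247

247


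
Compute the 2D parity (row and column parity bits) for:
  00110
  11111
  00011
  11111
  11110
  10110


Row parities: 010101
Column parities: 01101

Row P: 010101, Col P: 01101, Corner: 1


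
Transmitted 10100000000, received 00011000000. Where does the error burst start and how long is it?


XOR: 10111000000

Burst at position 0, length 5


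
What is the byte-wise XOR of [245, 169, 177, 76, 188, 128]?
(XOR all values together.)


XOR chain: 245 ^ 169 ^ 177 ^ 76 ^ 188 ^ 128 = 157

157


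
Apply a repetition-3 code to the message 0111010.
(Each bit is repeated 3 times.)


Each bit -> 3 copies

000111111111000111000


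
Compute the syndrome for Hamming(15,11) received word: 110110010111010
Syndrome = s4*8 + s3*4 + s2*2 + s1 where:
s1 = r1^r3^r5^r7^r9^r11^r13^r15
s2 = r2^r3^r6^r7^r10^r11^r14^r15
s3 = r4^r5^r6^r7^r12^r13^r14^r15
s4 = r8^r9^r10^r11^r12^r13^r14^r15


s1=1, s2=0, s3=0, s4=1

Syndrome = 9 (error at position 9)


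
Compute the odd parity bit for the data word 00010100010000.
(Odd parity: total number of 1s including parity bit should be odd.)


Number of 1s in data: 3
Parity bit: 0

0


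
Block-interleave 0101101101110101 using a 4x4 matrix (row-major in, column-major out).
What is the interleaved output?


Matrix:
  0101
  1011
  0111
  0101
Read columns: 0100101101101111

0100101101101111


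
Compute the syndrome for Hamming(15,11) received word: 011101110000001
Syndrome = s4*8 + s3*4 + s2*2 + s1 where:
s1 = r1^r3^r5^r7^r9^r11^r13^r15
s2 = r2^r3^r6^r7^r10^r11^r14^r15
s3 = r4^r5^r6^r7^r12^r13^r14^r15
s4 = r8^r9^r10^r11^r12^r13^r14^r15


s1=1, s2=1, s3=0, s4=0

Syndrome = 3 (error at position 3)


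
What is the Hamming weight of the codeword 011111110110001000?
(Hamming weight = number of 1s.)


Counting 1s in 011111110110001000

10


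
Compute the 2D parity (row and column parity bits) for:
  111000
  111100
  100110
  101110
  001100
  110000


Row parities: 101000
Column parities: 110000

Row P: 101000, Col P: 110000, Corner: 0


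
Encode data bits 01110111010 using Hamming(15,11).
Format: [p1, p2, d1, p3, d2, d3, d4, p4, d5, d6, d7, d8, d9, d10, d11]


Parity bits: p1=1, p2=1, p3=1, p4=0

110111100111010


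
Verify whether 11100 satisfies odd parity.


Number of 1s: 3

Yes, parity is correct (3 ones)


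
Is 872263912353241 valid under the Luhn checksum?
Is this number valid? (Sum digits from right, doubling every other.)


Luhn sum = 72
72 mod 10 = 2

Invalid (Luhn sum mod 10 = 2)


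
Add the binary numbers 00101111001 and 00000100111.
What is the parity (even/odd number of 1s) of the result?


00101111001 = 377
00000100111 = 39
Sum = 416 = 110100000
1s count = 3

odd parity (3 ones in 110100000)


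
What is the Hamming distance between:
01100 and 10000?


XOR: 11100
Count of 1s: 3

3


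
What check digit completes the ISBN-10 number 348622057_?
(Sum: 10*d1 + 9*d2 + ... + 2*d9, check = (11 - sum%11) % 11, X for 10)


Weighted sum: 223
223 mod 11 = 3

Check digit: 8


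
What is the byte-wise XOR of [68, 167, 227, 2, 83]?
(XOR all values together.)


XOR chain: 68 ^ 167 ^ 227 ^ 2 ^ 83 = 81

81


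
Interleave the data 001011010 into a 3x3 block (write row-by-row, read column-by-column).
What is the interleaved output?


Matrix:
  001
  011
  010
Read columns: 000011110

000011110


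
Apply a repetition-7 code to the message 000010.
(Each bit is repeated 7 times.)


Each bit -> 7 copies

000000000000000000000000000011111110000000


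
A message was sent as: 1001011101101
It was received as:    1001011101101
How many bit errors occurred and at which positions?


XOR: 0000000000000

0 errors (received matches sent)


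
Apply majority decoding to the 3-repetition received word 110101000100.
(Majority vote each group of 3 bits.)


Groups: 110, 101, 000, 100
Majority votes: 1100

1100


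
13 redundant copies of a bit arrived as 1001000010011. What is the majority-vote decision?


Ones: 5 out of 13
Threshold: 7

0 (5/13 voted 1)


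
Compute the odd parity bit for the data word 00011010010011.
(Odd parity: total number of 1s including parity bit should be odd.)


Number of 1s in data: 6
Parity bit: 1

1


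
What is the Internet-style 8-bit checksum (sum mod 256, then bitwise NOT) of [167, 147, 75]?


Sum = 389 mod 256 = 133
Complement = 122

122


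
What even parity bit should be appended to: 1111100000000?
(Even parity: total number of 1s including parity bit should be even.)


Number of 1s in data: 5
Parity bit: 1

1


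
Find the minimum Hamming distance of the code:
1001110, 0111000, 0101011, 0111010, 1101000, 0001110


Comparing all pairs, minimum distance: 1
Can detect 0 errors, correct 0 errors

1


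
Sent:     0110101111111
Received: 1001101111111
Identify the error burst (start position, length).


XOR: 1111000000000

Burst at position 0, length 4


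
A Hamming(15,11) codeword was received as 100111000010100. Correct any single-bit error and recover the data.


Syndrome = 0: no error detected

Data: 01100010100 (no errors)


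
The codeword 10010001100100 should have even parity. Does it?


Number of 1s: 5

No, parity error (5 ones)


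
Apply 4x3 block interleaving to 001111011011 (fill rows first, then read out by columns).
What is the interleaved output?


Matrix:
  001
  111
  011
  011
Read columns: 010001111111

010001111111


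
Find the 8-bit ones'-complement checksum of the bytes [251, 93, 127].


Sum = 471 mod 256 = 215
Complement = 40

40


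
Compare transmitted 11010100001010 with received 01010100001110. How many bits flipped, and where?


XOR: 10000000000100

2 error(s) at position(s): 0, 11


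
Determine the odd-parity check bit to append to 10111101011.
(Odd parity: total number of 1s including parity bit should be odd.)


Number of 1s in data: 8
Parity bit: 1

1


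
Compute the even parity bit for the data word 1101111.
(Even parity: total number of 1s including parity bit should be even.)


Number of 1s in data: 6
Parity bit: 0

0


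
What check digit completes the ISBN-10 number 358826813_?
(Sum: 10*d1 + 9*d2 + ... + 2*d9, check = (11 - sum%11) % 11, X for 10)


Weighted sum: 278
278 mod 11 = 3

Check digit: 8


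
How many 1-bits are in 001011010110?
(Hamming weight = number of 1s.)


Counting 1s in 001011010110

6


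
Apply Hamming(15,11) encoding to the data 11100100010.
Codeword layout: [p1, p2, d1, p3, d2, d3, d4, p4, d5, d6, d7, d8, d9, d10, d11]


Parity bits: p1=0, p2=0, p3=1, p4=0

001111000100010


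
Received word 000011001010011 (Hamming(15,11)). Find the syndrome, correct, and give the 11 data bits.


Syndrome = 0: no error detected

Data: 01101010011 (no errors)


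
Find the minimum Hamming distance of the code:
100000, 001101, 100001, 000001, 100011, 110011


Comparing all pairs, minimum distance: 1
Can detect 0 errors, correct 0 errors

1


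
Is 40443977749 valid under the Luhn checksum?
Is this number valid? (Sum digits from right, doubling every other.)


Luhn sum = 64
64 mod 10 = 4

Invalid (Luhn sum mod 10 = 4)


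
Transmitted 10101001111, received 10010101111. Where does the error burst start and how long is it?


XOR: 00111100000

Burst at position 2, length 4


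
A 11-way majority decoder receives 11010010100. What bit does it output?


Ones: 5 out of 11
Threshold: 6

0 (5/11 voted 1)


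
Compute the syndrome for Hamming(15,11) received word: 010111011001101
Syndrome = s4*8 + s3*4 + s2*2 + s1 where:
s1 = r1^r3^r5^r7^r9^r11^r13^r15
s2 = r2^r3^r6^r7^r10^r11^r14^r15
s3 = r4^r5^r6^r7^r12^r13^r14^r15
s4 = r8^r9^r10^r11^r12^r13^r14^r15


s1=0, s2=1, s3=0, s4=1

Syndrome = 10 (error at position 10)


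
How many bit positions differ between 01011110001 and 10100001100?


XOR: 11111111101
Count of 1s: 10

10


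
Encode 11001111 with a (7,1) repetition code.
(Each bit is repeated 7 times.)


Each bit -> 7 copies

11111111111111000000000000001111111111111111111111111111


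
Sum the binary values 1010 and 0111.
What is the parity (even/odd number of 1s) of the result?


1010 = 10
0111 = 7
Sum = 17 = 10001
1s count = 2

even parity (2 ones in 10001)


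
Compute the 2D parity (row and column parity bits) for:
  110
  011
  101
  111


Row parities: 0001
Column parities: 111

Row P: 0001, Col P: 111, Corner: 1


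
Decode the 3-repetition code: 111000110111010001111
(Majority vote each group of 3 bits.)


Groups: 111, 000, 110, 111, 010, 001, 111
Majority votes: 1011001

1011001


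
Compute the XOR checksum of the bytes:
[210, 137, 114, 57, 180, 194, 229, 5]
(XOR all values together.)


XOR chain: 210 ^ 137 ^ 114 ^ 57 ^ 180 ^ 194 ^ 229 ^ 5 = 134

134


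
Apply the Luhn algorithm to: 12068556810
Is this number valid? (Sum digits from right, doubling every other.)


Luhn sum = 35
35 mod 10 = 5

Invalid (Luhn sum mod 10 = 5)


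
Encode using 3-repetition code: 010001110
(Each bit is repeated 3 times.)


Each bit -> 3 copies

000111000000000111111111000


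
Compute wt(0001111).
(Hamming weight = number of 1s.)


Counting 1s in 0001111

4


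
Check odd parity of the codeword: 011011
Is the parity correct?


Number of 1s: 4

No, parity error (4 ones)


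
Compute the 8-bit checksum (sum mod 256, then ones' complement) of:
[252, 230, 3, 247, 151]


Sum = 883 mod 256 = 115
Complement = 140

140


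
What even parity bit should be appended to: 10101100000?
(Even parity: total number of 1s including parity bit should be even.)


Number of 1s in data: 4
Parity bit: 0

0


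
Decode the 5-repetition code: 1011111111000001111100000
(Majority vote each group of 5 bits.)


Groups: 10111, 11111, 00000, 11111, 00000
Majority votes: 11010

11010


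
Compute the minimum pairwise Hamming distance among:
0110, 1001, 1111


Comparing all pairs, minimum distance: 2
Can detect 1 errors, correct 0 errors

2


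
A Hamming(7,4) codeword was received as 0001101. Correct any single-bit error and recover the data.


Syndrome = 6: error at position 6

Data: 0111 (corrected bit 6)


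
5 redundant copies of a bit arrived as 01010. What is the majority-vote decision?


Ones: 2 out of 5
Threshold: 3

0 (2/5 voted 1)


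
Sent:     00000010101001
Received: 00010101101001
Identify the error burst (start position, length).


XOR: 00010111000000

Burst at position 3, length 5


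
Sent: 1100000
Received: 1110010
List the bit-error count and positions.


XOR: 0010010

2 error(s) at position(s): 2, 5


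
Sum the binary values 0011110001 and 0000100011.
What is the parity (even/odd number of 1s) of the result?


0011110001 = 241
0000100011 = 35
Sum = 276 = 100010100
1s count = 3

odd parity (3 ones in 100010100)


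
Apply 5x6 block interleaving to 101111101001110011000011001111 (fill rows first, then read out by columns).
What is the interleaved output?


Matrix:
  101111
  101001
  110011
  000011
  001111
Read columns: 111000010011001100011011111111

111000010011001100011011111111


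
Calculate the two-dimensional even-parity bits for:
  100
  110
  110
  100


Row parities: 1001
Column parities: 000

Row P: 1001, Col P: 000, Corner: 0


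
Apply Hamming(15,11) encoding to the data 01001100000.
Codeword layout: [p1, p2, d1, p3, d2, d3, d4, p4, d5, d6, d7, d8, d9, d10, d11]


Parity bits: p1=0, p2=1, p3=1, p4=0

010110001100000


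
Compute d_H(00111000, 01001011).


XOR: 01110011
Count of 1s: 5

5


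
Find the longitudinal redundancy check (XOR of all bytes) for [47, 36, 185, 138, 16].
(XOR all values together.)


XOR chain: 47 ^ 36 ^ 185 ^ 138 ^ 16 = 40

40


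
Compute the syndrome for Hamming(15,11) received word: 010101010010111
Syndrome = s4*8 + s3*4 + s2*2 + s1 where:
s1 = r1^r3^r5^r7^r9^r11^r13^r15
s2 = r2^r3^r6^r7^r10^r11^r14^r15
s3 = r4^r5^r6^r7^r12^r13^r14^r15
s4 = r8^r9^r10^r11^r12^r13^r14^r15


s1=1, s2=1, s3=1, s4=1

Syndrome = 15 (error at position 15)


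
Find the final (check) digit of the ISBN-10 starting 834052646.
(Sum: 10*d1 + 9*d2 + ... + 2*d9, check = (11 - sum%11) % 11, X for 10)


Weighted sum: 227
227 mod 11 = 7

Check digit: 4


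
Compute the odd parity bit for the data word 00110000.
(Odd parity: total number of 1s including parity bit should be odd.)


Number of 1s in data: 2
Parity bit: 1

1


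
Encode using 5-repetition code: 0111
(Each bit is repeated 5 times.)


Each bit -> 5 copies

00000111111111111111


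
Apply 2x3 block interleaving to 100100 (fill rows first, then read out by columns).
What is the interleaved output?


Matrix:
  100
  100
Read columns: 110000

110000


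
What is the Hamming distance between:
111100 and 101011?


XOR: 010111
Count of 1s: 4

4


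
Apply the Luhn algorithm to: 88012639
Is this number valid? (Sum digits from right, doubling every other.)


Luhn sum = 41
41 mod 10 = 1

Invalid (Luhn sum mod 10 = 1)


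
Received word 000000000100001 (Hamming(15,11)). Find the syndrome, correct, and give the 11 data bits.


Syndrome = 5: error at position 5

Data: 01000100001 (corrected bit 5)


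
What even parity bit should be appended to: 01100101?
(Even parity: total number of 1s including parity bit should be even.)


Number of 1s in data: 4
Parity bit: 0

0


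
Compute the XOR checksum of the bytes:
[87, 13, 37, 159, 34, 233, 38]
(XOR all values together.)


XOR chain: 87 ^ 13 ^ 37 ^ 159 ^ 34 ^ 233 ^ 38 = 13

13


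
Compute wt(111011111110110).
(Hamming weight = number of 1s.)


Counting 1s in 111011111110110

12


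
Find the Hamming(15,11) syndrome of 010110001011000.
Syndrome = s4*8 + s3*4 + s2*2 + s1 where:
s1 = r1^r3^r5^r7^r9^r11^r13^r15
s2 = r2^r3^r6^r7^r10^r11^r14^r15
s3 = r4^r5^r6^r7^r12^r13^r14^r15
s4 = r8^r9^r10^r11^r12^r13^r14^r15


s1=1, s2=0, s3=1, s4=1

Syndrome = 13 (error at position 13)


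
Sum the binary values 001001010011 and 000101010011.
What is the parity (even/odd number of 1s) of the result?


001001010011 = 595
000101010011 = 339
Sum = 934 = 1110100110
1s count = 6

even parity (6 ones in 1110100110)


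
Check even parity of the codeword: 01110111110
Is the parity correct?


Number of 1s: 8

Yes, parity is correct (8 ones)


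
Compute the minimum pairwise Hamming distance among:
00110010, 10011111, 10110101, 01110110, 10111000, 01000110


Comparing all pairs, minimum distance: 2
Can detect 1 errors, correct 0 errors

2


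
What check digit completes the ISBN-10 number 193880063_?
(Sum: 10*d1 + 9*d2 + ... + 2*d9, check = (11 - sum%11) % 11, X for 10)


Weighted sum: 243
243 mod 11 = 1

Check digit: X


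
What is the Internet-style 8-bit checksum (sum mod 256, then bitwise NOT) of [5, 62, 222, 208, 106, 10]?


Sum = 613 mod 256 = 101
Complement = 154

154


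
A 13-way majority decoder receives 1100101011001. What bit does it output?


Ones: 7 out of 13
Threshold: 7

1 (7/13 voted 1)


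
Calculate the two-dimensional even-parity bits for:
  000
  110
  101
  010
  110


Row parities: 00010
Column parities: 111

Row P: 00010, Col P: 111, Corner: 1


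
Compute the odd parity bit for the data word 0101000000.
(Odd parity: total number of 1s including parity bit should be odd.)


Number of 1s in data: 2
Parity bit: 1

1


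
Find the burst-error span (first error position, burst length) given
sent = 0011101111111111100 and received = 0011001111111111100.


XOR: 0000100000000000000

Burst at position 4, length 1


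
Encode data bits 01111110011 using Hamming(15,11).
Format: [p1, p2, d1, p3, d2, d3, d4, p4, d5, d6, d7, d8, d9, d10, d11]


Parity bits: p1=1, p2=0, p3=1, p4=1

100111111110011


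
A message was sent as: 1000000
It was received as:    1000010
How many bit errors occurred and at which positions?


XOR: 0000010

1 error(s) at position(s): 5


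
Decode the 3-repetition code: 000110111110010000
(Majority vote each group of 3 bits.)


Groups: 000, 110, 111, 110, 010, 000
Majority votes: 011100

011100


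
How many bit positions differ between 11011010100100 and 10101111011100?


XOR: 01110101111000
Count of 1s: 8

8


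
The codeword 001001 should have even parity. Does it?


Number of 1s: 2

Yes, parity is correct (2 ones)


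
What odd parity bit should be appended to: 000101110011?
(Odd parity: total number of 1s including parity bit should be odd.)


Number of 1s in data: 6
Parity bit: 1

1


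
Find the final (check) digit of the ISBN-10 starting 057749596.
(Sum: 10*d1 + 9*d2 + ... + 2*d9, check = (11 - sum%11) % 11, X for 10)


Weighted sum: 278
278 mod 11 = 3

Check digit: 8


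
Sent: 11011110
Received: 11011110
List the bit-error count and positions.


XOR: 00000000

0 errors (received matches sent)


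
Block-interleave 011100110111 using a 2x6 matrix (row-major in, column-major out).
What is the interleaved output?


Matrix:
  011100
  110111
Read columns: 011110110101

011110110101


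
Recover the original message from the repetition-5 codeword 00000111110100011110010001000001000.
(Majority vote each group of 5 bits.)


Groups: 00000, 11111, 01000, 11110, 01000, 10000, 01000
Majority votes: 0101000

0101000


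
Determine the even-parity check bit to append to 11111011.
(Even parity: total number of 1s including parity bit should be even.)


Number of 1s in data: 7
Parity bit: 1

1


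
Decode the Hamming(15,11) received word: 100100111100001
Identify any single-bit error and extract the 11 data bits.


Syndrome = 6: error at position 6

Data: 00111100001 (corrected bit 6)


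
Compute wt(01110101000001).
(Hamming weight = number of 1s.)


Counting 1s in 01110101000001

6


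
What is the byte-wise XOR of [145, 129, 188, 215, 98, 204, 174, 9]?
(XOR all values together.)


XOR chain: 145 ^ 129 ^ 188 ^ 215 ^ 98 ^ 204 ^ 174 ^ 9 = 114

114


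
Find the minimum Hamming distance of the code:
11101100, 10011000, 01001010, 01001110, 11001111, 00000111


Comparing all pairs, minimum distance: 1
Can detect 0 errors, correct 0 errors

1


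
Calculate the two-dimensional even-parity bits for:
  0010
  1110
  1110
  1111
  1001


Row parities: 11100
Column parities: 0100

Row P: 11100, Col P: 0100, Corner: 1


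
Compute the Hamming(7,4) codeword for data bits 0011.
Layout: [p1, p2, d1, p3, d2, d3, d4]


Parity bits: p1=1, p2=0, p3=0

1000011


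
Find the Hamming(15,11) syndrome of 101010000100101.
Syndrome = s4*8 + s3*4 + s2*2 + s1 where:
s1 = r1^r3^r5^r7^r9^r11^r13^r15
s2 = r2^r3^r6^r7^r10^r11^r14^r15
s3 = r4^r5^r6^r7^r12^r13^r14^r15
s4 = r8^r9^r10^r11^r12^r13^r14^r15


s1=1, s2=1, s3=1, s4=1

Syndrome = 15 (error at position 15)


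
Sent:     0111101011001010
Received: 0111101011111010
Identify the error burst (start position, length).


XOR: 0000000000110000

Burst at position 10, length 2


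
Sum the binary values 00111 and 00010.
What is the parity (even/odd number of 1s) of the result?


00111 = 7
00010 = 2
Sum = 9 = 1001
1s count = 2

even parity (2 ones in 1001)


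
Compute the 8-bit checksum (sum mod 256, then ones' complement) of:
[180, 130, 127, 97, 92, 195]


Sum = 821 mod 256 = 53
Complement = 202

202


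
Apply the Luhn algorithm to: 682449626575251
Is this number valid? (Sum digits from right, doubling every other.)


Luhn sum = 65
65 mod 10 = 5

Invalid (Luhn sum mod 10 = 5)


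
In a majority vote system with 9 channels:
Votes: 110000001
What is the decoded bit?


Ones: 3 out of 9
Threshold: 5

0 (3/9 voted 1)


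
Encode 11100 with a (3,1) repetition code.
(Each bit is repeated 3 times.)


Each bit -> 3 copies

111111111000000


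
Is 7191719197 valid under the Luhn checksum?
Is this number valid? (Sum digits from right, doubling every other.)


Luhn sum = 48
48 mod 10 = 8

Invalid (Luhn sum mod 10 = 8)


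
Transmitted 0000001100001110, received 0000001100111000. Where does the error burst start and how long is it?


XOR: 0000000000110110

Burst at position 10, length 5


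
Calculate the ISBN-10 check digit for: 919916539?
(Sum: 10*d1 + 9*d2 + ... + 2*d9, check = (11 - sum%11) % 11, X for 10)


Weighted sum: 317
317 mod 11 = 9

Check digit: 2


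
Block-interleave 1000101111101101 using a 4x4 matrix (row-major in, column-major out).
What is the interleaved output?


Matrix:
  1000
  1011
  1110
  1101
Read columns: 1111001101100101

1111001101100101


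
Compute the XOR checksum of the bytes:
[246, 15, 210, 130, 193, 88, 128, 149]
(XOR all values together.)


XOR chain: 246 ^ 15 ^ 210 ^ 130 ^ 193 ^ 88 ^ 128 ^ 149 = 37

37


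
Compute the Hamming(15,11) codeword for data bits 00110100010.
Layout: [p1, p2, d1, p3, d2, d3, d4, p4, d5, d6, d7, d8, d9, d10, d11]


Parity bits: p1=1, p2=0, p3=1, p4=0

100101100100010


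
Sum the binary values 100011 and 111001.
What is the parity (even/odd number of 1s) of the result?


100011 = 35
111001 = 57
Sum = 92 = 1011100
1s count = 4

even parity (4 ones in 1011100)


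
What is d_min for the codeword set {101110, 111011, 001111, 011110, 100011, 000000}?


Comparing all pairs, minimum distance: 2
Can detect 1 errors, correct 0 errors

2


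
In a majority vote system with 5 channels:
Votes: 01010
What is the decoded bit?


Ones: 2 out of 5
Threshold: 3

0 (2/5 voted 1)


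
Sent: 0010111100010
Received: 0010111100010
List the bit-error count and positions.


XOR: 0000000000000

0 errors (received matches sent)


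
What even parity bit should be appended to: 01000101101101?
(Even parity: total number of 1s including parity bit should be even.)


Number of 1s in data: 7
Parity bit: 1

1


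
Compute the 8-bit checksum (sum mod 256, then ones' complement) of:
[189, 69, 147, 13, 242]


Sum = 660 mod 256 = 148
Complement = 107

107


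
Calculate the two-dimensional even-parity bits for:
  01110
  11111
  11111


Row parities: 111
Column parities: 01110

Row P: 111, Col P: 01110, Corner: 1


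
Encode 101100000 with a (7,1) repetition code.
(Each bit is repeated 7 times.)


Each bit -> 7 copies

111111100000001111111111111100000000000000000000000000000000000


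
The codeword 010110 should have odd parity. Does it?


Number of 1s: 3

Yes, parity is correct (3 ones)


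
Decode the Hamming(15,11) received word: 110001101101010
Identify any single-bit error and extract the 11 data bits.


Syndrome = 3: error at position 3

Data: 10111101010 (corrected bit 3)


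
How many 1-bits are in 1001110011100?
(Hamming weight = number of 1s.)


Counting 1s in 1001110011100

7


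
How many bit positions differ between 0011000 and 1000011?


XOR: 1011011
Count of 1s: 5

5


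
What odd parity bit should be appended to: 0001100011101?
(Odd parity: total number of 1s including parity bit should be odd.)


Number of 1s in data: 6
Parity bit: 1

1


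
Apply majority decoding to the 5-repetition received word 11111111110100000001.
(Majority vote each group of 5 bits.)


Groups: 11111, 11111, 01000, 00001
Majority votes: 1100

1100


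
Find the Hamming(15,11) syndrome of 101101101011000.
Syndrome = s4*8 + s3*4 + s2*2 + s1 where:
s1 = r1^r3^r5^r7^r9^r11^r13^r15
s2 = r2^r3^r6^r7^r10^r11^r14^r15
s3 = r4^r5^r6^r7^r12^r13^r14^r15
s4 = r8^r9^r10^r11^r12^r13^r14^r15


s1=1, s2=0, s3=0, s4=1

Syndrome = 9 (error at position 9)


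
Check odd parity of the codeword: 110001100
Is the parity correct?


Number of 1s: 4

No, parity error (4 ones)


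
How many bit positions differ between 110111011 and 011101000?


XOR: 101010011
Count of 1s: 5

5


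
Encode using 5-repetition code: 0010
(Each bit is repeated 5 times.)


Each bit -> 5 copies

00000000001111100000


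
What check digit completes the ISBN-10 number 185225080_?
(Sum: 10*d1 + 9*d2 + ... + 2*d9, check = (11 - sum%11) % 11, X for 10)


Weighted sum: 197
197 mod 11 = 10

Check digit: 1


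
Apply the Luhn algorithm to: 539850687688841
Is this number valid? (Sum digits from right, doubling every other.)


Luhn sum = 87
87 mod 10 = 7

Invalid (Luhn sum mod 10 = 7)
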